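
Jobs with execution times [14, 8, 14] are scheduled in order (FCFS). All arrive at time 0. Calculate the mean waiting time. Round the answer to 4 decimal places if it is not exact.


FCFS order (as given): [14, 8, 14]
Waiting times:
  Job 1: wait = 0
  Job 2: wait = 14
  Job 3: wait = 22
Sum of waiting times = 36
Average waiting time = 36/3 = 12.0

12.0


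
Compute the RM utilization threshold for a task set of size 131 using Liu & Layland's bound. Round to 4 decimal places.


Compute 2^(1/131) = 1.0053052230
Subtract 1: 1.0053052230 - 1 = 0.0053052230
Multiply by n: 131 * 0.0053052230 = 0.6949842130
Round to 4 dp: 0.6950

0.6950


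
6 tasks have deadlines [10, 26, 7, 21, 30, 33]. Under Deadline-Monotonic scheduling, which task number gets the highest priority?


Sort tasks by relative deadline (ascending):
  Task 3: deadline = 7
  Task 1: deadline = 10
  Task 4: deadline = 21
  Task 2: deadline = 26
  Task 5: deadline = 30
  Task 6: deadline = 33
Priority order (highest first): [3, 1, 4, 2, 5, 6]
Highest priority task = 3

3


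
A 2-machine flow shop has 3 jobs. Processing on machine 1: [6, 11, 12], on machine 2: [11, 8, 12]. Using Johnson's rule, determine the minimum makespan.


Apply Johnson's rule:
  Group 1 (a <= b): [(1, 6, 11), (3, 12, 12)]
  Group 2 (a > b): [(2, 11, 8)]
Optimal job order: [1, 3, 2]
Schedule:
  Job 1: M1 done at 6, M2 done at 17
  Job 3: M1 done at 18, M2 done at 30
  Job 2: M1 done at 29, M2 done at 38
Makespan = 38

38


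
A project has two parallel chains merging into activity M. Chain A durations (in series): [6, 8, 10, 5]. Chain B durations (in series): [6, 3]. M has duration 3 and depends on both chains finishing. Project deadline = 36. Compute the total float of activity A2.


Forward pass: ES(A2) = sum of predecessors on chain A = 6
EF = ES + duration = 6 + 8 = 14
Backward pass: LF(M) = deadline = 36; LS(M) = 36 - 3 = 33
LF(A2) = LS(M) - sum(successors on chain A) = 33 - 15 = 18
LS = LF - duration = 18 - 8 = 10
Total float = LS - ES = 10 - 6 = 4

4


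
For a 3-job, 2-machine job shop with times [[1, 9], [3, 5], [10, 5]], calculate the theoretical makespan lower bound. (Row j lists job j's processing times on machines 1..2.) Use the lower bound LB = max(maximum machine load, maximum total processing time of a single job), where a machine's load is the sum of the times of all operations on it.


Machine loads:
  Machine 1: 1 + 3 + 10 = 14
  Machine 2: 9 + 5 + 5 = 19
Max machine load = 19
Job totals:
  Job 1: 10
  Job 2: 8
  Job 3: 15
Max job total = 15
Lower bound = max(19, 15) = 19

19


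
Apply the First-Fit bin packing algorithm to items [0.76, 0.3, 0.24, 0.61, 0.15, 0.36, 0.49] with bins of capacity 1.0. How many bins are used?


Place items sequentially using First-Fit:
  Item 0.76 -> new Bin 1
  Item 0.3 -> new Bin 2
  Item 0.24 -> Bin 1 (now 1.0)
  Item 0.61 -> Bin 2 (now 0.91)
  Item 0.15 -> new Bin 3
  Item 0.36 -> Bin 3 (now 0.51)
  Item 0.49 -> Bin 3 (now 1.0)
Total bins used = 3

3


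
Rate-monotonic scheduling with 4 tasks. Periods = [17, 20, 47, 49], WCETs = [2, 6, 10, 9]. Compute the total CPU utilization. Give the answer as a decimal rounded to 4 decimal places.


Compute individual utilizations (exact fractions):
  Task 1: C/T = 2/17 (approx. 0.1176)
  Task 2: C/T = 6/20 = 3/10 (approx. 0.3)
  Task 3: C/T = 10/47 (approx. 0.2128)
  Task 4: C/T = 9/49 (approx. 0.1837)
Total utilization U = 2/17 + 3/10 + 10/47 + 9/49 = 318723/391510
Rounded to 4 decimal places: U = 0.8141
RM (Liu & Layland) bound for 4 tasks = 0.756828; compare with U = 318723/391510 (approx. 0.814086)
bound < U <= 1, so the RM sufficient condition is not met (inconclusive; an exact test such as response-time analysis is needed).

0.8141


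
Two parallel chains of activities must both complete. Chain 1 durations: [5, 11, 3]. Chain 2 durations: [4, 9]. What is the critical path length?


Path A total = 5 + 11 + 3 = 19
Path B total = 4 + 9 = 13
Critical path = longest path = max(19, 13) = 19

19


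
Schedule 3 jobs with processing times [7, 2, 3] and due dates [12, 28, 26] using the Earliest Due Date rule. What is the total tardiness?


Sort by due date (EDD order): [(7, 12), (3, 26), (2, 28)]
Compute completion times and tardiness:
  Job 1: p=7, d=12, C=7, tardiness=max(0,7-12)=0
  Job 2: p=3, d=26, C=10, tardiness=max(0,10-26)=0
  Job 3: p=2, d=28, C=12, tardiness=max(0,12-28)=0
Total tardiness = 0

0


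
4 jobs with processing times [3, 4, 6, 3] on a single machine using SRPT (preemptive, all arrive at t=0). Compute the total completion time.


Since all jobs arrive at t=0, SRPT equals SPT ordering.
SPT order: [3, 3, 4, 6]
Completion times:
  Job 1: p=3, C=3
  Job 2: p=3, C=6
  Job 3: p=4, C=10
  Job 4: p=6, C=16
Total completion time = 3 + 6 + 10 + 16 = 35

35


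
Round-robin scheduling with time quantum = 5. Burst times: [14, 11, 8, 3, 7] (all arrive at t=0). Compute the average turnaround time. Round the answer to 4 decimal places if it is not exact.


Time quantum = 5
Execution trace:
  J1 runs 5 units, time = 5
  J2 runs 5 units, time = 10
  J3 runs 5 units, time = 15
  J4 runs 3 units, time = 18
  J5 runs 5 units, time = 23
  J1 runs 5 units, time = 28
  J2 runs 5 units, time = 33
  J3 runs 3 units, time = 36
  J5 runs 2 units, time = 38
  J1 runs 4 units, time = 42
  J2 runs 1 units, time = 43
Finish times: [42, 43, 36, 18, 38]
Average turnaround = 177/5 = 35.4

35.4


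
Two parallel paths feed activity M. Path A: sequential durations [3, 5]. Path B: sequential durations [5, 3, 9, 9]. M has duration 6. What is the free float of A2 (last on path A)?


ES(A2) = sum of predecessors on chain A = 3
EF(A2) = ES + duration = 3 + 5 = 8
Successor of A2 is M. ES(M) = max(sum(A), sum(B)) = max(8, 26) = 26
Free float = ES(successor) - EF(current) = 26 - 8 = 18

18


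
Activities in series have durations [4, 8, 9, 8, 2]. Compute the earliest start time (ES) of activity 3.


Activity 3 starts after activities 1 through 2 complete.
Predecessor durations: [4, 8]
ES = 4 + 8 = 12

12


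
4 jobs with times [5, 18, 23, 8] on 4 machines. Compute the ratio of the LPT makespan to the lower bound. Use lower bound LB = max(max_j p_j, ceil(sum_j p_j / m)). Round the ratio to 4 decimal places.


LPT order: [23, 18, 8, 5]
Machine loads after assignment: [23, 18, 8, 5]
LPT makespan = 23
Lower bound = max(max_job, ceil(total/4)) = max(23, 14) = 23
Ratio = 23 / 23 = 1.0

1.0


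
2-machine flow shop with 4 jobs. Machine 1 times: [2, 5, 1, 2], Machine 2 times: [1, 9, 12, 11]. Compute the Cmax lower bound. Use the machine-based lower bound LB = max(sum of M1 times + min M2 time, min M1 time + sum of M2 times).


LB1 = sum(M1 times) + min(M2 times) = 10 + 1 = 11
LB2 = min(M1 times) + sum(M2 times) = 1 + 33 = 34
Lower bound = max(LB1, LB2) = max(11, 34) = 34

34


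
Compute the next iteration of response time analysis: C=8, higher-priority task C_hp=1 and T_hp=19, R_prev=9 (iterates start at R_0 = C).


R_next = C + ceil(R_prev / T_hp) * C_hp
ceil(9 / 19) = ceil(0.4737) = 1
Interference = 1 * 1 = 1
R_next = 8 + 1 = 9
R_next = R_prev, so the iteration has converged (response time = 9).

9


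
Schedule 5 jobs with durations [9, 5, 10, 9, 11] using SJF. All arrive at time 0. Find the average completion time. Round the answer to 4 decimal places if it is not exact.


SJF order (ascending): [5, 9, 9, 10, 11]
Completion times:
  Job 1: burst=5, C=5
  Job 2: burst=9, C=14
  Job 3: burst=9, C=23
  Job 4: burst=10, C=33
  Job 5: burst=11, C=44
Average completion = 119/5 = 23.8

23.8


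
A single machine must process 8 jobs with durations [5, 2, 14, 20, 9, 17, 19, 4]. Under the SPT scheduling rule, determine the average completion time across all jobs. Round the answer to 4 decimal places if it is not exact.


Sort jobs by processing time (SPT order): [2, 4, 5, 9, 14, 17, 19, 20]
Compute completion times sequentially:
  Job 1: processing = 2, completes at 2
  Job 2: processing = 4, completes at 6
  Job 3: processing = 5, completes at 11
  Job 4: processing = 9, completes at 20
  Job 5: processing = 14, completes at 34
  Job 6: processing = 17, completes at 51
  Job 7: processing = 19, completes at 70
  Job 8: processing = 20, completes at 90
Sum of completion times = 284
Average completion time = 284/8 = 35.5

35.5


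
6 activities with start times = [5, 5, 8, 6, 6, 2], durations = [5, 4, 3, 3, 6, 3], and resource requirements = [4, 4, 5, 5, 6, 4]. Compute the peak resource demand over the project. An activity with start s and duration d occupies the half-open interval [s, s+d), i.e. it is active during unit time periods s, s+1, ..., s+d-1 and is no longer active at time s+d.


Each activity i is active on [start_i, start_i + duration_i).
Compute total resource usage per time slot:
  t=0: active resources = [], total = 0
  t=1: active resources = [], total = 0
  t=2: active resources = [4], total = 4
  t=3: active resources = [4], total = 4
  t=4: active resources = [4], total = 4
  t=5: active resources = [4, 4], total = 8
  t=6: active resources = [4, 4, 5, 6], total = 19
  t=7: active resources = [4, 4, 5, 6], total = 19
  t=8: active resources = [4, 4, 5, 5, 6], total = 24
  t=9: active resources = [4, 5, 6], total = 15
  t=10: active resources = [5, 6], total = 11
  t=11: active resources = [6], total = 6
Peak resource demand = 24

24


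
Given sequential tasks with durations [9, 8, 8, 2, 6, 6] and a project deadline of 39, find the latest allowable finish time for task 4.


LF(activity 4) = deadline - sum of successor durations
Successors: activities 5 through 6 with durations [6, 6]
Sum of successor durations = 12
LF = 39 - 12 = 27

27


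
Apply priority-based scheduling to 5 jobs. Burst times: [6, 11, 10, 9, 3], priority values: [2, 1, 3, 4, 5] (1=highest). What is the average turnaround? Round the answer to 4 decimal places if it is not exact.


Sort by priority (ascending = highest first):
Order: [(1, 11), (2, 6), (3, 10), (4, 9), (5, 3)]
Completion times:
  Priority 1, burst=11, C=11
  Priority 2, burst=6, C=17
  Priority 3, burst=10, C=27
  Priority 4, burst=9, C=36
  Priority 5, burst=3, C=39
Average turnaround = 130/5 = 26.0

26.0


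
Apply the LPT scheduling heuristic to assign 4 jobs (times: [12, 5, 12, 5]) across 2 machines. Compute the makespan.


Sort jobs in decreasing order (LPT): [12, 12, 5, 5]
Assign each job to the least loaded machine:
  Machine 1: jobs [12, 5], load = 17
  Machine 2: jobs [12, 5], load = 17
Makespan = max load = 17

17


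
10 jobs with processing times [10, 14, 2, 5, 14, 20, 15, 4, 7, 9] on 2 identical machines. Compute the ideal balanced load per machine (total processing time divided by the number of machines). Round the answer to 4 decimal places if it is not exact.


Total processing time = 10 + 14 + 2 + 5 + 14 + 20 + 15 + 4 + 7 + 9 = 100
Number of machines = 2
Ideal balanced load = 100 / 2 = 50.0

50.0


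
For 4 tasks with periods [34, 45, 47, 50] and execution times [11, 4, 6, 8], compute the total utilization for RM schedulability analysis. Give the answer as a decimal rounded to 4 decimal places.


Compute individual utilizations (exact fractions):
  Task 1: C/T = 11/34 (approx. 0.3235)
  Task 2: C/T = 4/45 (approx. 0.0889)
  Task 3: C/T = 6/47 (approx. 0.1277)
  Task 4: C/T = 8/50 = 4/25 (approx. 0.16)
Total utilization U = 11/34 + 4/45 + 6/47 + 4/25 = 251713/359550
Rounded to 4 decimal places: U = 0.7001
RM (Liu & Layland) bound for 4 tasks = 0.756828; compare with U = 251713/359550 (approx. 0.700078)
U <= bound, so schedulable by RM sufficient condition.

0.7001


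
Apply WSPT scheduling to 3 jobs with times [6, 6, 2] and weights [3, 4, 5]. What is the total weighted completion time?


Compute p/w ratios and sort ascending (WSPT): [(2, 5), (6, 4), (6, 3)]
Compute weighted completion times:
  Job (p=2,w=5): C=2, w*C=5*2=10
  Job (p=6,w=4): C=8, w*C=4*8=32
  Job (p=6,w=3): C=14, w*C=3*14=42
Total weighted completion time = 84

84


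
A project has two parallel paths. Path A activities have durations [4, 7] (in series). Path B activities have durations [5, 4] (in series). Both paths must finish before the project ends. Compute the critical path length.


Path A total = 4 + 7 = 11
Path B total = 5 + 4 = 9
Critical path = longest path = max(11, 9) = 11

11


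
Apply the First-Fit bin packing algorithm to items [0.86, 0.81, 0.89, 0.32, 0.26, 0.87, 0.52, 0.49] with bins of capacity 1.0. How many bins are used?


Place items sequentially using First-Fit:
  Item 0.86 -> new Bin 1
  Item 0.81 -> new Bin 2
  Item 0.89 -> new Bin 3
  Item 0.32 -> new Bin 4
  Item 0.26 -> Bin 4 (now 0.58)
  Item 0.87 -> new Bin 5
  Item 0.52 -> new Bin 6
  Item 0.49 -> new Bin 7
Total bins used = 7

7


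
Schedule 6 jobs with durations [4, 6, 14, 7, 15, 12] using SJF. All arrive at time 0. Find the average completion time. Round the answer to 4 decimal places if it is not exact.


SJF order (ascending): [4, 6, 7, 12, 14, 15]
Completion times:
  Job 1: burst=4, C=4
  Job 2: burst=6, C=10
  Job 3: burst=7, C=17
  Job 4: burst=12, C=29
  Job 5: burst=14, C=43
  Job 6: burst=15, C=58
Average completion = 161/6 = 26.8333

26.8333


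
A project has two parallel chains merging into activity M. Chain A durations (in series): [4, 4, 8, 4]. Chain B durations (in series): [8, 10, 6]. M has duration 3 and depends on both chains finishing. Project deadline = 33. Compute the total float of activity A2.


Forward pass: ES(A2) = sum of predecessors on chain A = 4
EF = ES + duration = 4 + 4 = 8
Backward pass: LF(M) = deadline = 33; LS(M) = 33 - 3 = 30
LF(A2) = LS(M) - sum(successors on chain A) = 30 - 12 = 18
LS = LF - duration = 18 - 4 = 14
Total float = LS - ES = 14 - 4 = 10

10


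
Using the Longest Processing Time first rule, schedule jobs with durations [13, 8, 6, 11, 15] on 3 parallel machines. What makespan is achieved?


Sort jobs in decreasing order (LPT): [15, 13, 11, 8, 6]
Assign each job to the least loaded machine:
  Machine 1: jobs [15], load = 15
  Machine 2: jobs [13, 6], load = 19
  Machine 3: jobs [11, 8], load = 19
Makespan = max load = 19

19


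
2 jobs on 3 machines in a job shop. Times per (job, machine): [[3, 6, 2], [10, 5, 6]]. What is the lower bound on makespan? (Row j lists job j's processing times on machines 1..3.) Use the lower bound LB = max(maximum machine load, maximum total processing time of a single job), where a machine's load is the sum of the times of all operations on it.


Machine loads:
  Machine 1: 3 + 10 = 13
  Machine 2: 6 + 5 = 11
  Machine 3: 2 + 6 = 8
Max machine load = 13
Job totals:
  Job 1: 11
  Job 2: 21
Max job total = 21
Lower bound = max(13, 21) = 21

21


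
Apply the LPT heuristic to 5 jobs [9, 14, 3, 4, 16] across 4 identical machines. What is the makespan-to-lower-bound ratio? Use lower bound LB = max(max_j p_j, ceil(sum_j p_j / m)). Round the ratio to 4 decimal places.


LPT order: [16, 14, 9, 4, 3]
Machine loads after assignment: [16, 14, 9, 7]
LPT makespan = 16
Lower bound = max(max_job, ceil(total/4)) = max(16, 12) = 16
Ratio = 16 / 16 = 1.0

1.0


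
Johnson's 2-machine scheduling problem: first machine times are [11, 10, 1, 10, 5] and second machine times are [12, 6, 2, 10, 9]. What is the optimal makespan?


Apply Johnson's rule:
  Group 1 (a <= b): [(3, 1, 2), (5, 5, 9), (4, 10, 10), (1, 11, 12)]
  Group 2 (a > b): [(2, 10, 6)]
Optimal job order: [3, 5, 4, 1, 2]
Schedule:
  Job 3: M1 done at 1, M2 done at 3
  Job 5: M1 done at 6, M2 done at 15
  Job 4: M1 done at 16, M2 done at 26
  Job 1: M1 done at 27, M2 done at 39
  Job 2: M1 done at 37, M2 done at 45
Makespan = 45

45


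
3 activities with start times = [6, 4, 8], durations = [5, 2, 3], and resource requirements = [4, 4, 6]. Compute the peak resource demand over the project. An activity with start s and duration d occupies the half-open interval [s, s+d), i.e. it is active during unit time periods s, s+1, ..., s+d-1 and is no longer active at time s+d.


Each activity i is active on [start_i, start_i + duration_i).
Compute total resource usage per time slot:
  t=0: active resources = [], total = 0
  t=1: active resources = [], total = 0
  t=2: active resources = [], total = 0
  t=3: active resources = [], total = 0
  t=4: active resources = [4], total = 4
  t=5: active resources = [4], total = 4
  t=6: active resources = [4], total = 4
  t=7: active resources = [4], total = 4
  t=8: active resources = [4, 6], total = 10
  t=9: active resources = [4, 6], total = 10
  t=10: active resources = [4, 6], total = 10
Peak resource demand = 10

10


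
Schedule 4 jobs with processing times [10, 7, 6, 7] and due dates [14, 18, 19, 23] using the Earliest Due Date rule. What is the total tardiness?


Sort by due date (EDD order): [(10, 14), (7, 18), (6, 19), (7, 23)]
Compute completion times and tardiness:
  Job 1: p=10, d=14, C=10, tardiness=max(0,10-14)=0
  Job 2: p=7, d=18, C=17, tardiness=max(0,17-18)=0
  Job 3: p=6, d=19, C=23, tardiness=max(0,23-19)=4
  Job 4: p=7, d=23, C=30, tardiness=max(0,30-23)=7
Total tardiness = 11

11


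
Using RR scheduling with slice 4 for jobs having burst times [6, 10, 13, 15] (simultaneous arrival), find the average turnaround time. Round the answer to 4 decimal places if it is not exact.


Time quantum = 4
Execution trace:
  J1 runs 4 units, time = 4
  J2 runs 4 units, time = 8
  J3 runs 4 units, time = 12
  J4 runs 4 units, time = 16
  J1 runs 2 units, time = 18
  J2 runs 4 units, time = 22
  J3 runs 4 units, time = 26
  J4 runs 4 units, time = 30
  J2 runs 2 units, time = 32
  J3 runs 4 units, time = 36
  J4 runs 4 units, time = 40
  J3 runs 1 units, time = 41
  J4 runs 3 units, time = 44
Finish times: [18, 32, 41, 44]
Average turnaround = 135/4 = 33.75

33.75


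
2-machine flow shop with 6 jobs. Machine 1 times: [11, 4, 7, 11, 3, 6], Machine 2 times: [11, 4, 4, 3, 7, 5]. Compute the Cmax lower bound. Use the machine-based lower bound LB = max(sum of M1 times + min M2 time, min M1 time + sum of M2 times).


LB1 = sum(M1 times) + min(M2 times) = 42 + 3 = 45
LB2 = min(M1 times) + sum(M2 times) = 3 + 34 = 37
Lower bound = max(LB1, LB2) = max(45, 37) = 45

45


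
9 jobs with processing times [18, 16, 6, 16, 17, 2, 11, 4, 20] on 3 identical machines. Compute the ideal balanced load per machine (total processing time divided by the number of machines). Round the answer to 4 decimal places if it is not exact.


Total processing time = 18 + 16 + 6 + 16 + 17 + 2 + 11 + 4 + 20 = 110
Number of machines = 3
Ideal balanced load = 110 / 3 = 36.6667

36.6667


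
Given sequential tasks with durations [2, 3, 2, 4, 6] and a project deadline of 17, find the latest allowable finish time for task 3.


LF(activity 3) = deadline - sum of successor durations
Successors: activities 4 through 5 with durations [4, 6]
Sum of successor durations = 10
LF = 17 - 10 = 7

7


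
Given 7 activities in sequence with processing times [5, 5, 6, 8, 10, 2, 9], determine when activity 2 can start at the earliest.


Activity 2 starts after activities 1 through 1 complete.
Predecessor durations: [5]
ES = 5 = 5

5


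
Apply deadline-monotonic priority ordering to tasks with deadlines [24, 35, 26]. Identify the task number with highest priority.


Sort tasks by relative deadline (ascending):
  Task 1: deadline = 24
  Task 3: deadline = 26
  Task 2: deadline = 35
Priority order (highest first): [1, 3, 2]
Highest priority task = 1

1


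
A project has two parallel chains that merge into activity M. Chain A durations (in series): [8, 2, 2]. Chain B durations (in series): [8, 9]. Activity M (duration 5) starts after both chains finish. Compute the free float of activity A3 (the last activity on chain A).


ES(A3) = sum of predecessors on chain A = 10
EF(A3) = ES + duration = 10 + 2 = 12
Successor of A3 is M. ES(M) = max(sum(A), sum(B)) = max(12, 17) = 17
Free float = ES(successor) - EF(current) = 17 - 12 = 5

5


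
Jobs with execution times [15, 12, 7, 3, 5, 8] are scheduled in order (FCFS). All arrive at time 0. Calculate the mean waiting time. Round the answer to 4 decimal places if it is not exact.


FCFS order (as given): [15, 12, 7, 3, 5, 8]
Waiting times:
  Job 1: wait = 0
  Job 2: wait = 15
  Job 3: wait = 27
  Job 4: wait = 34
  Job 5: wait = 37
  Job 6: wait = 42
Sum of waiting times = 155
Average waiting time = 155/6 = 25.8333

25.8333


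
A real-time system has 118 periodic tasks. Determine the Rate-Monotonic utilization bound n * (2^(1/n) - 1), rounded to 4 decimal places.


Compute 2^(1/118) = 1.0058914152
Subtract 1: 1.0058914152 - 1 = 0.0058914152
Multiply by n: 118 * 0.0058914152 = 0.6951869936
Round to 4 dp: 0.6952

0.6952


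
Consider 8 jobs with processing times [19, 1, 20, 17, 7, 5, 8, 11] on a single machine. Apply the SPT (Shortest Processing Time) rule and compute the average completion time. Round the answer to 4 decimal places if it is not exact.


Sort jobs by processing time (SPT order): [1, 5, 7, 8, 11, 17, 19, 20]
Compute completion times sequentially:
  Job 1: processing = 1, completes at 1
  Job 2: processing = 5, completes at 6
  Job 3: processing = 7, completes at 13
  Job 4: processing = 8, completes at 21
  Job 5: processing = 11, completes at 32
  Job 6: processing = 17, completes at 49
  Job 7: processing = 19, completes at 68
  Job 8: processing = 20, completes at 88
Sum of completion times = 278
Average completion time = 278/8 = 34.75

34.75


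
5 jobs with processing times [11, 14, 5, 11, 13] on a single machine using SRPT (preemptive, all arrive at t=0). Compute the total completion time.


Since all jobs arrive at t=0, SRPT equals SPT ordering.
SPT order: [5, 11, 11, 13, 14]
Completion times:
  Job 1: p=5, C=5
  Job 2: p=11, C=16
  Job 3: p=11, C=27
  Job 4: p=13, C=40
  Job 5: p=14, C=54
Total completion time = 5 + 16 + 27 + 40 + 54 = 142

142


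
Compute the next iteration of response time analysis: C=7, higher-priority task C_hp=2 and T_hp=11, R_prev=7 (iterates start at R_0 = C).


R_next = C + ceil(R_prev / T_hp) * C_hp
ceil(7 / 11) = ceil(0.6364) = 1
Interference = 1 * 2 = 2
R_next = 7 + 2 = 9

9


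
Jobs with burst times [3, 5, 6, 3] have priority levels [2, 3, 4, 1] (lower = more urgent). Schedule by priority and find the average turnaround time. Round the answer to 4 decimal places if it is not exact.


Sort by priority (ascending = highest first):
Order: [(1, 3), (2, 3), (3, 5), (4, 6)]
Completion times:
  Priority 1, burst=3, C=3
  Priority 2, burst=3, C=6
  Priority 3, burst=5, C=11
  Priority 4, burst=6, C=17
Average turnaround = 37/4 = 9.25

9.25


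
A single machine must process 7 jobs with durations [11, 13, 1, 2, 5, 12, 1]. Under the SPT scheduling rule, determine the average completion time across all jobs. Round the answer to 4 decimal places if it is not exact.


Sort jobs by processing time (SPT order): [1, 1, 2, 5, 11, 12, 13]
Compute completion times sequentially:
  Job 1: processing = 1, completes at 1
  Job 2: processing = 1, completes at 2
  Job 3: processing = 2, completes at 4
  Job 4: processing = 5, completes at 9
  Job 5: processing = 11, completes at 20
  Job 6: processing = 12, completes at 32
  Job 7: processing = 13, completes at 45
Sum of completion times = 113
Average completion time = 113/7 = 16.1429

16.1429


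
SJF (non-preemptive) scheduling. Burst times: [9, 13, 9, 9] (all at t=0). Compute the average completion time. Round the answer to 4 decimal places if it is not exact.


SJF order (ascending): [9, 9, 9, 13]
Completion times:
  Job 1: burst=9, C=9
  Job 2: burst=9, C=18
  Job 3: burst=9, C=27
  Job 4: burst=13, C=40
Average completion = 94/4 = 23.5

23.5


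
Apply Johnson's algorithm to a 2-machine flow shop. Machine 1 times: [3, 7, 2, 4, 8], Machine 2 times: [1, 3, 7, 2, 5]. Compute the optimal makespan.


Apply Johnson's rule:
  Group 1 (a <= b): [(3, 2, 7)]
  Group 2 (a > b): [(5, 8, 5), (2, 7, 3), (4, 4, 2), (1, 3, 1)]
Optimal job order: [3, 5, 2, 4, 1]
Schedule:
  Job 3: M1 done at 2, M2 done at 9
  Job 5: M1 done at 10, M2 done at 15
  Job 2: M1 done at 17, M2 done at 20
  Job 4: M1 done at 21, M2 done at 23
  Job 1: M1 done at 24, M2 done at 25
Makespan = 25

25


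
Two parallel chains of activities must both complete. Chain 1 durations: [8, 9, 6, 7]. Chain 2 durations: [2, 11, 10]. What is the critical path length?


Path A total = 8 + 9 + 6 + 7 = 30
Path B total = 2 + 11 + 10 = 23
Critical path = longest path = max(30, 23) = 30

30


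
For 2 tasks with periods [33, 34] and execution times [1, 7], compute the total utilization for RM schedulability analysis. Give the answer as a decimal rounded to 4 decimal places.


Compute individual utilizations (exact fractions):
  Task 1: C/T = 1/33 (approx. 0.0303)
  Task 2: C/T = 7/34 (approx. 0.2059)
Total utilization U = 1/33 + 7/34 = 265/1122
Rounded to 4 decimal places: U = 0.2362
RM (Liu & Layland) bound for 2 tasks = 0.828427; compare with U = 265/1122 (approx. 0.236185)
U <= bound, so schedulable by RM sufficient condition.

0.2362


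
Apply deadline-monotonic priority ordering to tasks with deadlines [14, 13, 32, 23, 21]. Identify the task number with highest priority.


Sort tasks by relative deadline (ascending):
  Task 2: deadline = 13
  Task 1: deadline = 14
  Task 5: deadline = 21
  Task 4: deadline = 23
  Task 3: deadline = 32
Priority order (highest first): [2, 1, 5, 4, 3]
Highest priority task = 2

2


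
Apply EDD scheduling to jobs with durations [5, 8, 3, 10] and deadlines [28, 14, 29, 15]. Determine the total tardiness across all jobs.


Sort by due date (EDD order): [(8, 14), (10, 15), (5, 28), (3, 29)]
Compute completion times and tardiness:
  Job 1: p=8, d=14, C=8, tardiness=max(0,8-14)=0
  Job 2: p=10, d=15, C=18, tardiness=max(0,18-15)=3
  Job 3: p=5, d=28, C=23, tardiness=max(0,23-28)=0
  Job 4: p=3, d=29, C=26, tardiness=max(0,26-29)=0
Total tardiness = 3

3


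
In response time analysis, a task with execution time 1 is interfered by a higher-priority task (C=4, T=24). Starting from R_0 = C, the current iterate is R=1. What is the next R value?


R_next = C + ceil(R_prev / T_hp) * C_hp
ceil(1 / 24) = ceil(0.0417) = 1
Interference = 1 * 4 = 4
R_next = 1 + 4 = 5

5


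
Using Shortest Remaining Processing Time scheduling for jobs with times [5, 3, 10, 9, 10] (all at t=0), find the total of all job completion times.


Since all jobs arrive at t=0, SRPT equals SPT ordering.
SPT order: [3, 5, 9, 10, 10]
Completion times:
  Job 1: p=3, C=3
  Job 2: p=5, C=8
  Job 3: p=9, C=17
  Job 4: p=10, C=27
  Job 5: p=10, C=37
Total completion time = 3 + 8 + 17 + 27 + 37 = 92

92


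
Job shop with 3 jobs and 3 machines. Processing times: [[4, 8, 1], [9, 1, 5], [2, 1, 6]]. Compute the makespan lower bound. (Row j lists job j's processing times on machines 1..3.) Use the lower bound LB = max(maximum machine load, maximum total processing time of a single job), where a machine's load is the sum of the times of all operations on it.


Machine loads:
  Machine 1: 4 + 9 + 2 = 15
  Machine 2: 8 + 1 + 1 = 10
  Machine 3: 1 + 5 + 6 = 12
Max machine load = 15
Job totals:
  Job 1: 13
  Job 2: 15
  Job 3: 9
Max job total = 15
Lower bound = max(15, 15) = 15

15


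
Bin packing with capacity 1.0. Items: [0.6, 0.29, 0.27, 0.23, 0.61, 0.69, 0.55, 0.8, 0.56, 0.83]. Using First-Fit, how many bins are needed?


Place items sequentially using First-Fit:
  Item 0.6 -> new Bin 1
  Item 0.29 -> Bin 1 (now 0.89)
  Item 0.27 -> new Bin 2
  Item 0.23 -> Bin 2 (now 0.5)
  Item 0.61 -> new Bin 3
  Item 0.69 -> new Bin 4
  Item 0.55 -> new Bin 5
  Item 0.8 -> new Bin 6
  Item 0.56 -> new Bin 7
  Item 0.83 -> new Bin 8
Total bins used = 8

8


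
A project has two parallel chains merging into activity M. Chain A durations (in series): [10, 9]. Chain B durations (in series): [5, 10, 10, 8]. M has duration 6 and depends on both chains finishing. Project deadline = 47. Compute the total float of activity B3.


Forward pass: ES(B3) = sum of predecessors on chain B = 15
EF = ES + duration = 15 + 10 = 25
Backward pass: LF(M) = deadline = 47; LS(M) = 47 - 6 = 41
LF(B3) = LS(M) - sum(successors on chain B) = 41 - 8 = 33
LS = LF - duration = 33 - 10 = 23
Total float = LS - ES = 23 - 15 = 8

8


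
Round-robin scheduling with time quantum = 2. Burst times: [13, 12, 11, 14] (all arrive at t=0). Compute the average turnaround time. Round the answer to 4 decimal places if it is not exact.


Time quantum = 2
Execution trace:
  J1 runs 2 units, time = 2
  J2 runs 2 units, time = 4
  J3 runs 2 units, time = 6
  J4 runs 2 units, time = 8
  J1 runs 2 units, time = 10
  J2 runs 2 units, time = 12
  J3 runs 2 units, time = 14
  J4 runs 2 units, time = 16
  J1 runs 2 units, time = 18
  J2 runs 2 units, time = 20
  J3 runs 2 units, time = 22
  J4 runs 2 units, time = 24
  J1 runs 2 units, time = 26
  J2 runs 2 units, time = 28
  J3 runs 2 units, time = 30
  J4 runs 2 units, time = 32
  J1 runs 2 units, time = 34
  J2 runs 2 units, time = 36
  J3 runs 2 units, time = 38
  J4 runs 2 units, time = 40
  J1 runs 2 units, time = 42
  J2 runs 2 units, time = 44
  J3 runs 1 units, time = 45
  J4 runs 2 units, time = 47
  J1 runs 1 units, time = 48
  J4 runs 2 units, time = 50
Finish times: [48, 44, 45, 50]
Average turnaround = 187/4 = 46.75

46.75


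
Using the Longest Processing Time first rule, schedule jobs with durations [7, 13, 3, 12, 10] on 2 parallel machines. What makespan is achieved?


Sort jobs in decreasing order (LPT): [13, 12, 10, 7, 3]
Assign each job to the least loaded machine:
  Machine 1: jobs [13, 7, 3], load = 23
  Machine 2: jobs [12, 10], load = 22
Makespan = max load = 23

23


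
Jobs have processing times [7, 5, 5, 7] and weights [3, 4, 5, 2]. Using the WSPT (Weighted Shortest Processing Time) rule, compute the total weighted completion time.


Compute p/w ratios and sort ascending (WSPT): [(5, 5), (5, 4), (7, 3), (7, 2)]
Compute weighted completion times:
  Job (p=5,w=5): C=5, w*C=5*5=25
  Job (p=5,w=4): C=10, w*C=4*10=40
  Job (p=7,w=3): C=17, w*C=3*17=51
  Job (p=7,w=2): C=24, w*C=2*24=48
Total weighted completion time = 164

164


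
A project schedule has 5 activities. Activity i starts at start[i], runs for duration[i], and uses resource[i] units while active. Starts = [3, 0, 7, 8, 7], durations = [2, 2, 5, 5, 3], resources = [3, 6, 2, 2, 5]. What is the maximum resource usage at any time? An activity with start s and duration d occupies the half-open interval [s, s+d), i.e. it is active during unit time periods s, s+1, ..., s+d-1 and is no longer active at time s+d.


Each activity i is active on [start_i, start_i + duration_i).
Compute total resource usage per time slot:
  t=0: active resources = [6], total = 6
  t=1: active resources = [6], total = 6
  t=2: active resources = [], total = 0
  t=3: active resources = [3], total = 3
  t=4: active resources = [3], total = 3
  t=5: active resources = [], total = 0
  t=6: active resources = [], total = 0
  t=7: active resources = [2, 5], total = 7
  t=8: active resources = [2, 2, 5], total = 9
  t=9: active resources = [2, 2, 5], total = 9
  t=10: active resources = [2, 2], total = 4
  t=11: active resources = [2, 2], total = 4
  t=12: active resources = [2], total = 2
Peak resource demand = 9

9


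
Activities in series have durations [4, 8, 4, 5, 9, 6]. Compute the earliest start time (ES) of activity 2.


Activity 2 starts after activities 1 through 1 complete.
Predecessor durations: [4]
ES = 4 = 4

4


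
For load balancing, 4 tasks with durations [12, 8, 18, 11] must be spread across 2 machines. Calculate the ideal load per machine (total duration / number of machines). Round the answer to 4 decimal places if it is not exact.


Total processing time = 12 + 8 + 18 + 11 = 49
Number of machines = 2
Ideal balanced load = 49 / 2 = 24.5

24.5


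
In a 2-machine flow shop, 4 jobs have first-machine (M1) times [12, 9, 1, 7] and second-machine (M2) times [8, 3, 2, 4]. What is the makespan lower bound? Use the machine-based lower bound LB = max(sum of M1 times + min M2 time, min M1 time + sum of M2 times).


LB1 = sum(M1 times) + min(M2 times) = 29 + 2 = 31
LB2 = min(M1 times) + sum(M2 times) = 1 + 17 = 18
Lower bound = max(LB1, LB2) = max(31, 18) = 31

31


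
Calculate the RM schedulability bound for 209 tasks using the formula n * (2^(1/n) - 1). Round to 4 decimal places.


Compute 2^(1/209) = 1.0033219993
Subtract 1: 1.0033219993 - 1 = 0.0033219993
Multiply by n: 209 * 0.0033219993 = 0.6942978537
Round to 4 dp: 0.6943

0.6943


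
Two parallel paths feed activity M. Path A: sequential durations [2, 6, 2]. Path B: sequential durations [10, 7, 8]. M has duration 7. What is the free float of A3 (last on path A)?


ES(A3) = sum of predecessors on chain A = 8
EF(A3) = ES + duration = 8 + 2 = 10
Successor of A3 is M. ES(M) = max(sum(A), sum(B)) = max(10, 25) = 25
Free float = ES(successor) - EF(current) = 25 - 10 = 15

15


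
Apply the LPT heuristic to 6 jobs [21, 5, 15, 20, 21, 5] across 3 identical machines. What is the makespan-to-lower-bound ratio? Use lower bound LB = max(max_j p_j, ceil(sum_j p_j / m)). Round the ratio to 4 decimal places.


LPT order: [21, 21, 20, 15, 5, 5]
Machine loads after assignment: [26, 26, 35]
LPT makespan = 35
Lower bound = max(max_job, ceil(total/3)) = max(21, 29) = 29
Ratio = 35 / 29 = 1.2069

1.2069


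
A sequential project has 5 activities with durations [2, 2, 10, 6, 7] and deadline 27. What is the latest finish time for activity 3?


LF(activity 3) = deadline - sum of successor durations
Successors: activities 4 through 5 with durations [6, 7]
Sum of successor durations = 13
LF = 27 - 13 = 14

14


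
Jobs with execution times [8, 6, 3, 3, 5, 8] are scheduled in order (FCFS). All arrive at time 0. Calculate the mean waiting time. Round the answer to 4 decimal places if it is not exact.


FCFS order (as given): [8, 6, 3, 3, 5, 8]
Waiting times:
  Job 1: wait = 0
  Job 2: wait = 8
  Job 3: wait = 14
  Job 4: wait = 17
  Job 5: wait = 20
  Job 6: wait = 25
Sum of waiting times = 84
Average waiting time = 84/6 = 14.0

14.0


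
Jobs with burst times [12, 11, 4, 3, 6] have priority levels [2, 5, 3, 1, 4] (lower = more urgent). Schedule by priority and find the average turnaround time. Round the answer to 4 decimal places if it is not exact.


Sort by priority (ascending = highest first):
Order: [(1, 3), (2, 12), (3, 4), (4, 6), (5, 11)]
Completion times:
  Priority 1, burst=3, C=3
  Priority 2, burst=12, C=15
  Priority 3, burst=4, C=19
  Priority 4, burst=6, C=25
  Priority 5, burst=11, C=36
Average turnaround = 98/5 = 19.6

19.6


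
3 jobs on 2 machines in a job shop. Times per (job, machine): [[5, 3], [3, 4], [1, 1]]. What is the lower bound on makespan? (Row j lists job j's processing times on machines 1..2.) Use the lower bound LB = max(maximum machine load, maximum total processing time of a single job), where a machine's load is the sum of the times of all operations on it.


Machine loads:
  Machine 1: 5 + 3 + 1 = 9
  Machine 2: 3 + 4 + 1 = 8
Max machine load = 9
Job totals:
  Job 1: 8
  Job 2: 7
  Job 3: 2
Max job total = 8
Lower bound = max(9, 8) = 9

9


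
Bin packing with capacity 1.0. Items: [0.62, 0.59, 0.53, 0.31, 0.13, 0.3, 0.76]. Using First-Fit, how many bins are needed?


Place items sequentially using First-Fit:
  Item 0.62 -> new Bin 1
  Item 0.59 -> new Bin 2
  Item 0.53 -> new Bin 3
  Item 0.31 -> Bin 1 (now 0.93)
  Item 0.13 -> Bin 2 (now 0.72)
  Item 0.3 -> Bin 3 (now 0.83)
  Item 0.76 -> new Bin 4
Total bins used = 4

4


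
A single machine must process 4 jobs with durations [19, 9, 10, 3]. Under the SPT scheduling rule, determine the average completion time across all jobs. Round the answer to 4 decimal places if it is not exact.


Sort jobs by processing time (SPT order): [3, 9, 10, 19]
Compute completion times sequentially:
  Job 1: processing = 3, completes at 3
  Job 2: processing = 9, completes at 12
  Job 3: processing = 10, completes at 22
  Job 4: processing = 19, completes at 41
Sum of completion times = 78
Average completion time = 78/4 = 19.5

19.5


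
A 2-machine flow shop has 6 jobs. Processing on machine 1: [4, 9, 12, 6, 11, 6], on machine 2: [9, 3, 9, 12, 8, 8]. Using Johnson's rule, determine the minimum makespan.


Apply Johnson's rule:
  Group 1 (a <= b): [(1, 4, 9), (4, 6, 12), (6, 6, 8)]
  Group 2 (a > b): [(3, 12, 9), (5, 11, 8), (2, 9, 3)]
Optimal job order: [1, 4, 6, 3, 5, 2]
Schedule:
  Job 1: M1 done at 4, M2 done at 13
  Job 4: M1 done at 10, M2 done at 25
  Job 6: M1 done at 16, M2 done at 33
  Job 3: M1 done at 28, M2 done at 42
  Job 5: M1 done at 39, M2 done at 50
  Job 2: M1 done at 48, M2 done at 53
Makespan = 53

53


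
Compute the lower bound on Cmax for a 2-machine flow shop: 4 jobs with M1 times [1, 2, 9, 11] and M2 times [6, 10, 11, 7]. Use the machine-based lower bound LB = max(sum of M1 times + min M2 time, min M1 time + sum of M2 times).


LB1 = sum(M1 times) + min(M2 times) = 23 + 6 = 29
LB2 = min(M1 times) + sum(M2 times) = 1 + 34 = 35
Lower bound = max(LB1, LB2) = max(29, 35) = 35

35


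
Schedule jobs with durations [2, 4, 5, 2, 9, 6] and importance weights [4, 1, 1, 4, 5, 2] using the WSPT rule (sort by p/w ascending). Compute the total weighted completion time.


Compute p/w ratios and sort ascending (WSPT): [(2, 4), (2, 4), (9, 5), (6, 2), (4, 1), (5, 1)]
Compute weighted completion times:
  Job (p=2,w=4): C=2, w*C=4*2=8
  Job (p=2,w=4): C=4, w*C=4*4=16
  Job (p=9,w=5): C=13, w*C=5*13=65
  Job (p=6,w=2): C=19, w*C=2*19=38
  Job (p=4,w=1): C=23, w*C=1*23=23
  Job (p=5,w=1): C=28, w*C=1*28=28
Total weighted completion time = 178

178


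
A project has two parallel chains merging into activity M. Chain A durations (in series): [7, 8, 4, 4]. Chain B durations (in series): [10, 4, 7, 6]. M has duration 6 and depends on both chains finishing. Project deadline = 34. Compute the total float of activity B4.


Forward pass: ES(B4) = sum of predecessors on chain B = 21
EF = ES + duration = 21 + 6 = 27
Backward pass: LF(M) = deadline = 34; LS(M) = 34 - 6 = 28
LF(B4) = LS(M) - sum(successors on chain B) = 28 - 0 = 28
LS = LF - duration = 28 - 6 = 22
Total float = LS - ES = 22 - 21 = 1

1


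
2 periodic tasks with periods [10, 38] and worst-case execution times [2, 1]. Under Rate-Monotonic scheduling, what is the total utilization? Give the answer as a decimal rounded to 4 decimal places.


Compute individual utilizations (exact fractions):
  Task 1: C/T = 2/10 = 1/5 (approx. 0.2)
  Task 2: C/T = 1/38 (approx. 0.0263)
Total utilization U = 1/5 + 1/38 = 43/190
Rounded to 4 decimal places: U = 0.2263
RM (Liu & Layland) bound for 2 tasks = 0.828427; compare with U = 43/190 (approx. 0.226316)
U <= bound, so schedulable by RM sufficient condition.

0.2263


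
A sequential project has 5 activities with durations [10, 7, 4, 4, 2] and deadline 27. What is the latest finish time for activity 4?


LF(activity 4) = deadline - sum of successor durations
Successors: activities 5 through 5 with durations [2]
Sum of successor durations = 2
LF = 27 - 2 = 25

25


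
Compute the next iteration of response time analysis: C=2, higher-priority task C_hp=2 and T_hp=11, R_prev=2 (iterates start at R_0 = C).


R_next = C + ceil(R_prev / T_hp) * C_hp
ceil(2 / 11) = ceil(0.1818) = 1
Interference = 1 * 2 = 2
R_next = 2 + 2 = 4

4


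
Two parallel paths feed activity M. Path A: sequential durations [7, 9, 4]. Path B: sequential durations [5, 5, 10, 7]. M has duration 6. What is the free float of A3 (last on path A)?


ES(A3) = sum of predecessors on chain A = 16
EF(A3) = ES + duration = 16 + 4 = 20
Successor of A3 is M. ES(M) = max(sum(A), sum(B)) = max(20, 27) = 27
Free float = ES(successor) - EF(current) = 27 - 20 = 7

7


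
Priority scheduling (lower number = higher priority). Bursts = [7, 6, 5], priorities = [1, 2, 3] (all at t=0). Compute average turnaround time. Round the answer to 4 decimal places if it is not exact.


Sort by priority (ascending = highest first):
Order: [(1, 7), (2, 6), (3, 5)]
Completion times:
  Priority 1, burst=7, C=7
  Priority 2, burst=6, C=13
  Priority 3, burst=5, C=18
Average turnaround = 38/3 = 12.6667

12.6667
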